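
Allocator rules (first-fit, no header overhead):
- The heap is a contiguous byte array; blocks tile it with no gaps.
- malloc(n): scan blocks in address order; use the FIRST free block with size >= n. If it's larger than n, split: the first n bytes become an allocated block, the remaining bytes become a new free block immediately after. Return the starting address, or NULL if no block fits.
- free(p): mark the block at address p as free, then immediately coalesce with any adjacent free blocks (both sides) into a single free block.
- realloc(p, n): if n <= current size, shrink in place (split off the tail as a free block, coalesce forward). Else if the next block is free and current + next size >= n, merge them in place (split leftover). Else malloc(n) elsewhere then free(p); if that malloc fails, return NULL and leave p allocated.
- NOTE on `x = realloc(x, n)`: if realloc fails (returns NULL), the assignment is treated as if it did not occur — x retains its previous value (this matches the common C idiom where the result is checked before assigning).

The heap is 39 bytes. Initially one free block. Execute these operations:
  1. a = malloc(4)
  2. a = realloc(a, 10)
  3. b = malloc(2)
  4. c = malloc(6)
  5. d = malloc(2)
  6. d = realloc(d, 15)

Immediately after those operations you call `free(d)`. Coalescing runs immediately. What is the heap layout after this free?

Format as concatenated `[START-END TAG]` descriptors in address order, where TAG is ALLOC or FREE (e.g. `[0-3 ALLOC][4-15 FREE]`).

Answer: [0-9 ALLOC][10-11 ALLOC][12-17 ALLOC][18-38 FREE]

Derivation:
Op 1: a = malloc(4) -> a = 0; heap: [0-3 ALLOC][4-38 FREE]
Op 2: a = realloc(a, 10) -> a = 0; heap: [0-9 ALLOC][10-38 FREE]
Op 3: b = malloc(2) -> b = 10; heap: [0-9 ALLOC][10-11 ALLOC][12-38 FREE]
Op 4: c = malloc(6) -> c = 12; heap: [0-9 ALLOC][10-11 ALLOC][12-17 ALLOC][18-38 FREE]
Op 5: d = malloc(2) -> d = 18; heap: [0-9 ALLOC][10-11 ALLOC][12-17 ALLOC][18-19 ALLOC][20-38 FREE]
Op 6: d = realloc(d, 15) -> d = 18; heap: [0-9 ALLOC][10-11 ALLOC][12-17 ALLOC][18-32 ALLOC][33-38 FREE]
free(d): d = 18 -> block [18-32 ALLOC]; mark free, coalesce with adjacent free neighbors -> [0-9 ALLOC][10-11 ALLOC][12-17 ALLOC][18-38 FREE]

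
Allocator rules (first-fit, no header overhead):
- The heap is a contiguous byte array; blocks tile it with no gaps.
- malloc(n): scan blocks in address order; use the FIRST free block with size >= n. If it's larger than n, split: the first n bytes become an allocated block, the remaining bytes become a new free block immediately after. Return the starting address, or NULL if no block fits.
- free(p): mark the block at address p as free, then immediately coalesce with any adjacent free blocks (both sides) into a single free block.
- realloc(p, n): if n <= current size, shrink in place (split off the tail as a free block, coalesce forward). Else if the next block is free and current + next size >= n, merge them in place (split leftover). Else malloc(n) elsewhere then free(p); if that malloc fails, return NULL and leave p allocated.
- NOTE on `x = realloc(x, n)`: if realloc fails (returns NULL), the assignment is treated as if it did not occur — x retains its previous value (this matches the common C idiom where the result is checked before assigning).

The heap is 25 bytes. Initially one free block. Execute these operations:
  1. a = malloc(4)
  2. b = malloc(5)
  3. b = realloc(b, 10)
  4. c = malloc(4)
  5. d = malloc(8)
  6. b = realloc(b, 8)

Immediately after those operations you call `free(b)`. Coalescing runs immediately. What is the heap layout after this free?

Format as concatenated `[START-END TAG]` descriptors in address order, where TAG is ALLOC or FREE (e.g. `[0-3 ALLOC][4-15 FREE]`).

Op 1: a = malloc(4) -> a = 0; heap: [0-3 ALLOC][4-24 FREE]
Op 2: b = malloc(5) -> b = 4; heap: [0-3 ALLOC][4-8 ALLOC][9-24 FREE]
Op 3: b = realloc(b, 10) -> b = 4; heap: [0-3 ALLOC][4-13 ALLOC][14-24 FREE]
Op 4: c = malloc(4) -> c = 14; heap: [0-3 ALLOC][4-13 ALLOC][14-17 ALLOC][18-24 FREE]
Op 5: d = malloc(8) -> d = NULL; heap: [0-3 ALLOC][4-13 ALLOC][14-17 ALLOC][18-24 FREE]
Op 6: b = realloc(b, 8) -> b = 4; heap: [0-3 ALLOC][4-11 ALLOC][12-13 FREE][14-17 ALLOC][18-24 FREE]
free(b): b = 4 -> block [4-11 ALLOC]; mark free, coalesce with adjacent free neighbors -> [0-3 ALLOC][4-13 FREE][14-17 ALLOC][18-24 FREE]

Answer: [0-3 ALLOC][4-13 FREE][14-17 ALLOC][18-24 FREE]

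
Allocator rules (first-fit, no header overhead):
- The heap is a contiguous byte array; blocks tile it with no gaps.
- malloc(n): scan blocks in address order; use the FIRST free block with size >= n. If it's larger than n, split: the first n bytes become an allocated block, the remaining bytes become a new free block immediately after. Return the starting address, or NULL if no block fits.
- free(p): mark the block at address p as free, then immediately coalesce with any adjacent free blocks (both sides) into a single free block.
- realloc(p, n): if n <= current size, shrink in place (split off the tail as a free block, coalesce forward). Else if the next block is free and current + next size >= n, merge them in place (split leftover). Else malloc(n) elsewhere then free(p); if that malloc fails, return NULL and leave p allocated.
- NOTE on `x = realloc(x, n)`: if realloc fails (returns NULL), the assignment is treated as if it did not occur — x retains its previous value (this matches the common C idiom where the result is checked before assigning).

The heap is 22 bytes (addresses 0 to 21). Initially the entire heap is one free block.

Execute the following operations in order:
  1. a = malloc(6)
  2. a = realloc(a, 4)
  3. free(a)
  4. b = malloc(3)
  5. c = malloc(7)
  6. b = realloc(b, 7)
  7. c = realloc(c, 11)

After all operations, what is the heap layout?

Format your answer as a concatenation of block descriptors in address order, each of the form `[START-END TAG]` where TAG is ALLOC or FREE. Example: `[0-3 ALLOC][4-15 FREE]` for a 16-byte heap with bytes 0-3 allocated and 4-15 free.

Answer: [0-2 FREE][3-9 ALLOC][10-16 ALLOC][17-21 FREE]

Derivation:
Op 1: a = malloc(6) -> a = 0; heap: [0-5 ALLOC][6-21 FREE]
Op 2: a = realloc(a, 4) -> a = 0; heap: [0-3 ALLOC][4-21 FREE]
Op 3: free(a) -> (freed a); heap: [0-21 FREE]
Op 4: b = malloc(3) -> b = 0; heap: [0-2 ALLOC][3-21 FREE]
Op 5: c = malloc(7) -> c = 3; heap: [0-2 ALLOC][3-9 ALLOC][10-21 FREE]
Op 6: b = realloc(b, 7) -> b = 10; heap: [0-2 FREE][3-9 ALLOC][10-16 ALLOC][17-21 FREE]
Op 7: c = realloc(c, 11) -> NULL (c unchanged); heap: [0-2 FREE][3-9 ALLOC][10-16 ALLOC][17-21 FREE]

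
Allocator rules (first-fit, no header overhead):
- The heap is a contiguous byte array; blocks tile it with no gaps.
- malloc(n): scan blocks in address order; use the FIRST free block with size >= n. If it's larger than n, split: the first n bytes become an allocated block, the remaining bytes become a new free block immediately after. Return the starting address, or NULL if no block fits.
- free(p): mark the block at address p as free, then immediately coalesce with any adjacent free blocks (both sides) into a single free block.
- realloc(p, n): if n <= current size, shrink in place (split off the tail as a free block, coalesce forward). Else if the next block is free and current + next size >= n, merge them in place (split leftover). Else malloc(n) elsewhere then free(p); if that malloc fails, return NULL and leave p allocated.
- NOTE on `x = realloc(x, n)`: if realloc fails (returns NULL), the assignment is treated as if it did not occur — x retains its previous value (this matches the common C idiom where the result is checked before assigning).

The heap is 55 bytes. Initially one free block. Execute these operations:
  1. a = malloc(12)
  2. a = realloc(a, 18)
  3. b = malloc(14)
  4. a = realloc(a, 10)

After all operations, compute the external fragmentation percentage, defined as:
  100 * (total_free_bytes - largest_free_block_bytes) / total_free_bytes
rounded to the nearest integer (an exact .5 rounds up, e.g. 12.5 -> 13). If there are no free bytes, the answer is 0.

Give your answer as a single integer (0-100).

Answer: 26

Derivation:
Op 1: a = malloc(12) -> a = 0; heap: [0-11 ALLOC][12-54 FREE]
Op 2: a = realloc(a, 18) -> a = 0; heap: [0-17 ALLOC][18-54 FREE]
Op 3: b = malloc(14) -> b = 18; heap: [0-17 ALLOC][18-31 ALLOC][32-54 FREE]
Op 4: a = realloc(a, 10) -> a = 0; heap: [0-9 ALLOC][10-17 FREE][18-31 ALLOC][32-54 FREE]
Free blocks: [8 23] total_free=31 largest=23 -> 100*(31-23)/31 = 800/31 ≈ 25.806 -> rounds to 26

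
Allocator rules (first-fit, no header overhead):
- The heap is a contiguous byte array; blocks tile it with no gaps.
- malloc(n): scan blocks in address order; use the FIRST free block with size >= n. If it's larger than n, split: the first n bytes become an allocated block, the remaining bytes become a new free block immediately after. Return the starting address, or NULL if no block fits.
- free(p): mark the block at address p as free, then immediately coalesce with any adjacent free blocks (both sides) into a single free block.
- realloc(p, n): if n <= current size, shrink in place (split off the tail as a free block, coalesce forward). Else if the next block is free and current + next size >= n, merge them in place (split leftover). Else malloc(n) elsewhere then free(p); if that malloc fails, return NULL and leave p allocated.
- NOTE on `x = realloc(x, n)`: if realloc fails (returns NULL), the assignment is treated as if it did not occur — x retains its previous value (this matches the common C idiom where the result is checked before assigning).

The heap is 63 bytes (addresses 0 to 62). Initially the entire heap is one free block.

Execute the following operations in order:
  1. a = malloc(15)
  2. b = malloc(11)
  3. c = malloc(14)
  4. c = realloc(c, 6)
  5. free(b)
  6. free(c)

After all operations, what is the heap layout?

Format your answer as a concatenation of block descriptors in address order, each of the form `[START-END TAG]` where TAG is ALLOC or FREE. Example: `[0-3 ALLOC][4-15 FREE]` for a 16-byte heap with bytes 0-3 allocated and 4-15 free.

Op 1: a = malloc(15) -> a = 0; heap: [0-14 ALLOC][15-62 FREE]
Op 2: b = malloc(11) -> b = 15; heap: [0-14 ALLOC][15-25 ALLOC][26-62 FREE]
Op 3: c = malloc(14) -> c = 26; heap: [0-14 ALLOC][15-25 ALLOC][26-39 ALLOC][40-62 FREE]
Op 4: c = realloc(c, 6) -> c = 26; heap: [0-14 ALLOC][15-25 ALLOC][26-31 ALLOC][32-62 FREE]
Op 5: free(b) -> (freed b); heap: [0-14 ALLOC][15-25 FREE][26-31 ALLOC][32-62 FREE]
Op 6: free(c) -> (freed c); heap: [0-14 ALLOC][15-62 FREE]

Answer: [0-14 ALLOC][15-62 FREE]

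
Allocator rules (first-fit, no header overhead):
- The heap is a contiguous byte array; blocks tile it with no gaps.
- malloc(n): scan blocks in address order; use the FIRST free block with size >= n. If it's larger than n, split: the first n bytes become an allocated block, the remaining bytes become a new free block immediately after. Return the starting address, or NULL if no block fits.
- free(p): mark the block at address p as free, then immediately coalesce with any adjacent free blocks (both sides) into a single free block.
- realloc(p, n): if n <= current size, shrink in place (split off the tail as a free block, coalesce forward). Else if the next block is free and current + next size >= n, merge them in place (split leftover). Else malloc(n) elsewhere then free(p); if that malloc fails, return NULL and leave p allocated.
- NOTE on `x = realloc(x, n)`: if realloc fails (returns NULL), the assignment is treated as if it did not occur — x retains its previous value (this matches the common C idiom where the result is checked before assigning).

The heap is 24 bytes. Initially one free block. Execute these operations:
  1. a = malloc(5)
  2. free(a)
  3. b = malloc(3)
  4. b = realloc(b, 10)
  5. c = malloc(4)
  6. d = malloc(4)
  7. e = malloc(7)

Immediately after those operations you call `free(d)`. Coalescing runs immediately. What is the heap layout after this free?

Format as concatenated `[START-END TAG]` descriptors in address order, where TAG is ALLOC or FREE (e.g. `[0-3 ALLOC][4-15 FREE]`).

Answer: [0-9 ALLOC][10-13 ALLOC][14-23 FREE]

Derivation:
Op 1: a = malloc(5) -> a = 0; heap: [0-4 ALLOC][5-23 FREE]
Op 2: free(a) -> (freed a); heap: [0-23 FREE]
Op 3: b = malloc(3) -> b = 0; heap: [0-2 ALLOC][3-23 FREE]
Op 4: b = realloc(b, 10) -> b = 0; heap: [0-9 ALLOC][10-23 FREE]
Op 5: c = malloc(4) -> c = 10; heap: [0-9 ALLOC][10-13 ALLOC][14-23 FREE]
Op 6: d = malloc(4) -> d = 14; heap: [0-9 ALLOC][10-13 ALLOC][14-17 ALLOC][18-23 FREE]
Op 7: e = malloc(7) -> e = NULL; heap: [0-9 ALLOC][10-13 ALLOC][14-17 ALLOC][18-23 FREE]
free(d): d = 14 -> block [14-17 ALLOC]; mark free, coalesce with adjacent free neighbors -> [0-9 ALLOC][10-13 ALLOC][14-23 FREE]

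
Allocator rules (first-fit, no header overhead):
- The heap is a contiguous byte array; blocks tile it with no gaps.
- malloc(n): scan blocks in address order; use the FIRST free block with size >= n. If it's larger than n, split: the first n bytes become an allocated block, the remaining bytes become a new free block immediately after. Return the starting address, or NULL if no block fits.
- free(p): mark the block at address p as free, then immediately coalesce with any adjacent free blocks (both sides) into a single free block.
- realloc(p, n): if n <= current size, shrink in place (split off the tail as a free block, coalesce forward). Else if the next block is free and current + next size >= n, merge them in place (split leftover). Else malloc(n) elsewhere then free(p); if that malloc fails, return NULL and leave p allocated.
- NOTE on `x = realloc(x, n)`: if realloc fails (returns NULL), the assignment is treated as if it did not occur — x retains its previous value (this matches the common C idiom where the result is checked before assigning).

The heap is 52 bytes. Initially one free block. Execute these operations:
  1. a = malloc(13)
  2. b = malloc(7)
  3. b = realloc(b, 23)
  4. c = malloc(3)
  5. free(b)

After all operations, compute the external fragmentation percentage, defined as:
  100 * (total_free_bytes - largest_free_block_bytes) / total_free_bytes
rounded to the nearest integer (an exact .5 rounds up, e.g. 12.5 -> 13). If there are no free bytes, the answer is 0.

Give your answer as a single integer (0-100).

Op 1: a = malloc(13) -> a = 0; heap: [0-12 ALLOC][13-51 FREE]
Op 2: b = malloc(7) -> b = 13; heap: [0-12 ALLOC][13-19 ALLOC][20-51 FREE]
Op 3: b = realloc(b, 23) -> b = 13; heap: [0-12 ALLOC][13-35 ALLOC][36-51 FREE]
Op 4: c = malloc(3) -> c = 36; heap: [0-12 ALLOC][13-35 ALLOC][36-38 ALLOC][39-51 FREE]
Op 5: free(b) -> (freed b); heap: [0-12 ALLOC][13-35 FREE][36-38 ALLOC][39-51 FREE]
Free blocks: [23 13] total_free=36 largest=23 -> 100*(36-23)/36 = 1300/36 ≈ 36.111 -> rounds to 36

Answer: 36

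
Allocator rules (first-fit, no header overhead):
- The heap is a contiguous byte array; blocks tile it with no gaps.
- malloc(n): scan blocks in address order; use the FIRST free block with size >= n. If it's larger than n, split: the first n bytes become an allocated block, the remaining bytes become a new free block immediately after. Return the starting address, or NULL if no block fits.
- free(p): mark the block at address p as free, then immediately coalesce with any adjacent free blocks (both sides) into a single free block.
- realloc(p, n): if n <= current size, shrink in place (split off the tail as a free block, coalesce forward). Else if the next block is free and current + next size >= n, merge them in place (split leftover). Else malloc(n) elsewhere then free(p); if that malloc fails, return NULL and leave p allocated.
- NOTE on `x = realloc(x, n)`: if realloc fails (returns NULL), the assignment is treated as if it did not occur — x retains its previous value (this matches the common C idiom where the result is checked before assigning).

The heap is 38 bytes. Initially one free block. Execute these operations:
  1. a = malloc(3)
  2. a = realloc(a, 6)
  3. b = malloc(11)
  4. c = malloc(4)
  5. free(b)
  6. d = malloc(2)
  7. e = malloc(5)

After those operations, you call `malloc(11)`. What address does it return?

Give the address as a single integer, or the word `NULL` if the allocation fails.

Op 1: a = malloc(3) -> a = 0; heap: [0-2 ALLOC][3-37 FREE]
Op 2: a = realloc(a, 6) -> a = 0; heap: [0-5 ALLOC][6-37 FREE]
Op 3: b = malloc(11) -> b = 6; heap: [0-5 ALLOC][6-16 ALLOC][17-37 FREE]
Op 4: c = malloc(4) -> c = 17; heap: [0-5 ALLOC][6-16 ALLOC][17-20 ALLOC][21-37 FREE]
Op 5: free(b) -> (freed b); heap: [0-5 ALLOC][6-16 FREE][17-20 ALLOC][21-37 FREE]
Op 6: d = malloc(2) -> d = 6; heap: [0-5 ALLOC][6-7 ALLOC][8-16 FREE][17-20 ALLOC][21-37 FREE]
Op 7: e = malloc(5) -> e = 8; heap: [0-5 ALLOC][6-7 ALLOC][8-12 ALLOC][13-16 FREE][17-20 ALLOC][21-37 FREE]
malloc(11): first-fit scan over [0-5 ALLOC][6-7 ALLOC][8-12 ALLOC][13-16 FREE][17-20 ALLOC][21-37 FREE] -> 21

Answer: 21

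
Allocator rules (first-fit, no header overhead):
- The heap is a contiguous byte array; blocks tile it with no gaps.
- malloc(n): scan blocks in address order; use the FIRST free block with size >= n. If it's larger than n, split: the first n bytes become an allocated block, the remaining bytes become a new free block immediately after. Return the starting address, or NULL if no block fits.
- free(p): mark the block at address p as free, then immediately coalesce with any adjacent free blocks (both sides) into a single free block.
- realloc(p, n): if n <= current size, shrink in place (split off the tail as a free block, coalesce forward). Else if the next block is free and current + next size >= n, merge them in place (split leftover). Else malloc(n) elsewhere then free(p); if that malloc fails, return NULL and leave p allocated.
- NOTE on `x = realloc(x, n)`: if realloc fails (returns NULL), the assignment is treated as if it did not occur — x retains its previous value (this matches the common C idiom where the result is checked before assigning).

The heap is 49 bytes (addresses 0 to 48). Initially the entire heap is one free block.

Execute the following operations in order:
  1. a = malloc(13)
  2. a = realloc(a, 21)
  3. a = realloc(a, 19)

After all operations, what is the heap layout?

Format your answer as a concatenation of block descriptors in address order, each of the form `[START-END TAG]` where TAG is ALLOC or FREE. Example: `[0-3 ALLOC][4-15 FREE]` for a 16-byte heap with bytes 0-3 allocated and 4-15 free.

Op 1: a = malloc(13) -> a = 0; heap: [0-12 ALLOC][13-48 FREE]
Op 2: a = realloc(a, 21) -> a = 0; heap: [0-20 ALLOC][21-48 FREE]
Op 3: a = realloc(a, 19) -> a = 0; heap: [0-18 ALLOC][19-48 FREE]

Answer: [0-18 ALLOC][19-48 FREE]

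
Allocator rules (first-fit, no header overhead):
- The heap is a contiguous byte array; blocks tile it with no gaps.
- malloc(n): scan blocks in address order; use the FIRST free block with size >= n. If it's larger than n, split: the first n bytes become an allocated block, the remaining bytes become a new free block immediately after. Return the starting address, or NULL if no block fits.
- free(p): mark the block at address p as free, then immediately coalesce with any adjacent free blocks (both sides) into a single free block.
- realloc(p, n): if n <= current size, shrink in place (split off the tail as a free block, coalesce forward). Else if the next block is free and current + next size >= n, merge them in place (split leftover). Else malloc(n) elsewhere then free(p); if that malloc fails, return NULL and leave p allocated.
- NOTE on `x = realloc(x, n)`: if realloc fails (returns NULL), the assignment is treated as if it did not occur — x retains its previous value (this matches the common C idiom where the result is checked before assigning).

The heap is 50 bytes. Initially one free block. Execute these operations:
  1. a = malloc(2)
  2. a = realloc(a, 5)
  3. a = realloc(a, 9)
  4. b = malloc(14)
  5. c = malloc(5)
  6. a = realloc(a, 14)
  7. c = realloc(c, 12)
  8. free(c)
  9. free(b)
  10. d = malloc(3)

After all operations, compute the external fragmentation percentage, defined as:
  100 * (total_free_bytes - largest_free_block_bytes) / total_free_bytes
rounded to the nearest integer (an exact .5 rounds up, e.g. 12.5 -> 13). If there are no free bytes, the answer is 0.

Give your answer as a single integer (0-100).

Op 1: a = malloc(2) -> a = 0; heap: [0-1 ALLOC][2-49 FREE]
Op 2: a = realloc(a, 5) -> a = 0; heap: [0-4 ALLOC][5-49 FREE]
Op 3: a = realloc(a, 9) -> a = 0; heap: [0-8 ALLOC][9-49 FREE]
Op 4: b = malloc(14) -> b = 9; heap: [0-8 ALLOC][9-22 ALLOC][23-49 FREE]
Op 5: c = malloc(5) -> c = 23; heap: [0-8 ALLOC][9-22 ALLOC][23-27 ALLOC][28-49 FREE]
Op 6: a = realloc(a, 14) -> a = 28; heap: [0-8 FREE][9-22 ALLOC][23-27 ALLOC][28-41 ALLOC][42-49 FREE]
Op 7: c = realloc(c, 12) -> NULL (c unchanged); heap: [0-8 FREE][9-22 ALLOC][23-27 ALLOC][28-41 ALLOC][42-49 FREE]
Op 8: free(c) -> (freed c); heap: [0-8 FREE][9-22 ALLOC][23-27 FREE][28-41 ALLOC][42-49 FREE]
Op 9: free(b) -> (freed b); heap: [0-27 FREE][28-41 ALLOC][42-49 FREE]
Op 10: d = malloc(3) -> d = 0; heap: [0-2 ALLOC][3-27 FREE][28-41 ALLOC][42-49 FREE]
Free blocks: [25 8] total_free=33 largest=25 -> 100*(33-25)/33 = 800/33 ≈ 24.242 -> rounds to 24

Answer: 24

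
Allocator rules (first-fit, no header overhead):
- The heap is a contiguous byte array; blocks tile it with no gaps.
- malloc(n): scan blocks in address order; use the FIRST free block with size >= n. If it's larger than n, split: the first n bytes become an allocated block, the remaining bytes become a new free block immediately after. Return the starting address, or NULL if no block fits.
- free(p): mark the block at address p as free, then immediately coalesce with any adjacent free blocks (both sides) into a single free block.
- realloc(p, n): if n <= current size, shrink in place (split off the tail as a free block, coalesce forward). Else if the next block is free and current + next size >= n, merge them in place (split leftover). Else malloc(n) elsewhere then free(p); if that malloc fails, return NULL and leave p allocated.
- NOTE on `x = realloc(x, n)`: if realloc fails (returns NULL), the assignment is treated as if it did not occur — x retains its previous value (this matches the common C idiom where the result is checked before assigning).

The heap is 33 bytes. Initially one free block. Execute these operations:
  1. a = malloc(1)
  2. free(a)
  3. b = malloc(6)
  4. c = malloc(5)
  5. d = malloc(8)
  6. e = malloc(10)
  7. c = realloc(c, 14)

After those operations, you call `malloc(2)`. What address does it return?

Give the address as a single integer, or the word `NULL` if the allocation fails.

Answer: 29

Derivation:
Op 1: a = malloc(1) -> a = 0; heap: [0-0 ALLOC][1-32 FREE]
Op 2: free(a) -> (freed a); heap: [0-32 FREE]
Op 3: b = malloc(6) -> b = 0; heap: [0-5 ALLOC][6-32 FREE]
Op 4: c = malloc(5) -> c = 6; heap: [0-5 ALLOC][6-10 ALLOC][11-32 FREE]
Op 5: d = malloc(8) -> d = 11; heap: [0-5 ALLOC][6-10 ALLOC][11-18 ALLOC][19-32 FREE]
Op 6: e = malloc(10) -> e = 19; heap: [0-5 ALLOC][6-10 ALLOC][11-18 ALLOC][19-28 ALLOC][29-32 FREE]
Op 7: c = realloc(c, 14) -> NULL (c unchanged); heap: [0-5 ALLOC][6-10 ALLOC][11-18 ALLOC][19-28 ALLOC][29-32 FREE]
malloc(2): first-fit scan over [0-5 ALLOC][6-10 ALLOC][11-18 ALLOC][19-28 ALLOC][29-32 FREE] -> 29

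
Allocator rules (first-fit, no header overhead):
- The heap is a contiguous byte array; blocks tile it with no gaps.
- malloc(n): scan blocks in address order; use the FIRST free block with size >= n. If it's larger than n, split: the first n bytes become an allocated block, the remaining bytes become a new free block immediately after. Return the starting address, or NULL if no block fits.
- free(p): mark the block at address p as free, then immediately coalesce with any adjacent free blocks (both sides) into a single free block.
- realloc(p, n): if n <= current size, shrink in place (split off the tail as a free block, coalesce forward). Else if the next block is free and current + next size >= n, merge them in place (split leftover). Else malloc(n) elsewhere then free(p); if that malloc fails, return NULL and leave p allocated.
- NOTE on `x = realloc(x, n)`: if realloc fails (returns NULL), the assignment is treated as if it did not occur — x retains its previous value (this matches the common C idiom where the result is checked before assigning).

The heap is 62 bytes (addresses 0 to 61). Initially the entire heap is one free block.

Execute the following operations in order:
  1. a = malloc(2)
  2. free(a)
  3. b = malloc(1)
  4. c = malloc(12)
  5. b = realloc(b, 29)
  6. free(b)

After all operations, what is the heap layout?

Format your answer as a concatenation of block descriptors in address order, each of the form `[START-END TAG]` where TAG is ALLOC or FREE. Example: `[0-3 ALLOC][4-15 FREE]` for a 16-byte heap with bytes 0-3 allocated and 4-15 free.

Answer: [0-0 FREE][1-12 ALLOC][13-61 FREE]

Derivation:
Op 1: a = malloc(2) -> a = 0; heap: [0-1 ALLOC][2-61 FREE]
Op 2: free(a) -> (freed a); heap: [0-61 FREE]
Op 3: b = malloc(1) -> b = 0; heap: [0-0 ALLOC][1-61 FREE]
Op 4: c = malloc(12) -> c = 1; heap: [0-0 ALLOC][1-12 ALLOC][13-61 FREE]
Op 5: b = realloc(b, 29) -> b = 13; heap: [0-0 FREE][1-12 ALLOC][13-41 ALLOC][42-61 FREE]
Op 6: free(b) -> (freed b); heap: [0-0 FREE][1-12 ALLOC][13-61 FREE]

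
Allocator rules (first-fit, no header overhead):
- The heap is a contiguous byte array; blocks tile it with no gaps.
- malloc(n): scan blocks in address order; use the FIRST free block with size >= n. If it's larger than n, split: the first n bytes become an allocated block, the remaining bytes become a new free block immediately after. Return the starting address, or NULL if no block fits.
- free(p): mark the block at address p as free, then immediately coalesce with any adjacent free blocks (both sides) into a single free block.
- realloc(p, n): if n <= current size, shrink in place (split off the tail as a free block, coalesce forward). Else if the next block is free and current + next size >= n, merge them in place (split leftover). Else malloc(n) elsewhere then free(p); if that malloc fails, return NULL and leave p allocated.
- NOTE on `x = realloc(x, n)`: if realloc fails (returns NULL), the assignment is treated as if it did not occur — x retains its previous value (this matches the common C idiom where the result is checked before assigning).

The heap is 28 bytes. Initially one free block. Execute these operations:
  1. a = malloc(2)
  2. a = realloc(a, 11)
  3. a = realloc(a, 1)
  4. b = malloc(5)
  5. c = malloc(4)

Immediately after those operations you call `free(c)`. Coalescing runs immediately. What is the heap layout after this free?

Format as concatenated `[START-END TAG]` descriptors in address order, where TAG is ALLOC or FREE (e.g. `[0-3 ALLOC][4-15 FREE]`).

Op 1: a = malloc(2) -> a = 0; heap: [0-1 ALLOC][2-27 FREE]
Op 2: a = realloc(a, 11) -> a = 0; heap: [0-10 ALLOC][11-27 FREE]
Op 3: a = realloc(a, 1) -> a = 0; heap: [0-0 ALLOC][1-27 FREE]
Op 4: b = malloc(5) -> b = 1; heap: [0-0 ALLOC][1-5 ALLOC][6-27 FREE]
Op 5: c = malloc(4) -> c = 6; heap: [0-0 ALLOC][1-5 ALLOC][6-9 ALLOC][10-27 FREE]
free(c): c = 6 -> block [6-9 ALLOC]; mark free, coalesce with adjacent free neighbors -> [0-0 ALLOC][1-5 ALLOC][6-27 FREE]

Answer: [0-0 ALLOC][1-5 ALLOC][6-27 FREE]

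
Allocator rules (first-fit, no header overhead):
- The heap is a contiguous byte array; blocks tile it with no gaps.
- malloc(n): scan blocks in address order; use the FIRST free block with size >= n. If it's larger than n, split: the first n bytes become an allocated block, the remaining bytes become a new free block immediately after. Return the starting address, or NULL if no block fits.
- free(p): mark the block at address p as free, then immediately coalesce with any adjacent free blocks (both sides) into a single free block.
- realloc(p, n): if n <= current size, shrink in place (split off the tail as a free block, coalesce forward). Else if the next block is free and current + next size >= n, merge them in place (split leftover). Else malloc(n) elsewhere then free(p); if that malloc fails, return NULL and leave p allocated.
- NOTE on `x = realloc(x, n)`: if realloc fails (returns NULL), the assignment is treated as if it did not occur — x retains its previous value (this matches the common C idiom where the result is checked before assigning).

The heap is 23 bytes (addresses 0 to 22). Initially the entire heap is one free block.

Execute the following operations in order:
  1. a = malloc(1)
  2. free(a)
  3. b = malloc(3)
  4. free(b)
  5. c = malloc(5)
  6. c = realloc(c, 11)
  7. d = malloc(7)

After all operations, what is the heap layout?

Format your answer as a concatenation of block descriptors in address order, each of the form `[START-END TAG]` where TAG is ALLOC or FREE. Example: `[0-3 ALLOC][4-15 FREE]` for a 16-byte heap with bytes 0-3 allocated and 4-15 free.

Answer: [0-10 ALLOC][11-17 ALLOC][18-22 FREE]

Derivation:
Op 1: a = malloc(1) -> a = 0; heap: [0-0 ALLOC][1-22 FREE]
Op 2: free(a) -> (freed a); heap: [0-22 FREE]
Op 3: b = malloc(3) -> b = 0; heap: [0-2 ALLOC][3-22 FREE]
Op 4: free(b) -> (freed b); heap: [0-22 FREE]
Op 5: c = malloc(5) -> c = 0; heap: [0-4 ALLOC][5-22 FREE]
Op 6: c = realloc(c, 11) -> c = 0; heap: [0-10 ALLOC][11-22 FREE]
Op 7: d = malloc(7) -> d = 11; heap: [0-10 ALLOC][11-17 ALLOC][18-22 FREE]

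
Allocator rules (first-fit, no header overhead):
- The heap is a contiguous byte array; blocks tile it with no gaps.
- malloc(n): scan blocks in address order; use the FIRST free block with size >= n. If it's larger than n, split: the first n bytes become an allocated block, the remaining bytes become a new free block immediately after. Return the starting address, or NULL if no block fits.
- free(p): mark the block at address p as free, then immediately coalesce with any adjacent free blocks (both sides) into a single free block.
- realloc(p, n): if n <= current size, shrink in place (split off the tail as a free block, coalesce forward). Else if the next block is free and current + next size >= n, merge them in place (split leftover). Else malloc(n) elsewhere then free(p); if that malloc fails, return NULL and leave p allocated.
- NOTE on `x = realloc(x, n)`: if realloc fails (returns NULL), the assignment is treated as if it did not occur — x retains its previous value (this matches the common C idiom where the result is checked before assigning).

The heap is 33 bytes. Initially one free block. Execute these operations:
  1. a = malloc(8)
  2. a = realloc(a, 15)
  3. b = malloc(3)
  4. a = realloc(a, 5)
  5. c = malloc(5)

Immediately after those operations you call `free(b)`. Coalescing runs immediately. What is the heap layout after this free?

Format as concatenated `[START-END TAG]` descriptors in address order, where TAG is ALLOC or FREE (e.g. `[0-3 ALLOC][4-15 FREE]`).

Op 1: a = malloc(8) -> a = 0; heap: [0-7 ALLOC][8-32 FREE]
Op 2: a = realloc(a, 15) -> a = 0; heap: [0-14 ALLOC][15-32 FREE]
Op 3: b = malloc(3) -> b = 15; heap: [0-14 ALLOC][15-17 ALLOC][18-32 FREE]
Op 4: a = realloc(a, 5) -> a = 0; heap: [0-4 ALLOC][5-14 FREE][15-17 ALLOC][18-32 FREE]
Op 5: c = malloc(5) -> c = 5; heap: [0-4 ALLOC][5-9 ALLOC][10-14 FREE][15-17 ALLOC][18-32 FREE]
free(b): b = 15 -> block [15-17 ALLOC]; mark free, coalesce with adjacent free neighbors -> [0-4 ALLOC][5-9 ALLOC][10-32 FREE]

Answer: [0-4 ALLOC][5-9 ALLOC][10-32 FREE]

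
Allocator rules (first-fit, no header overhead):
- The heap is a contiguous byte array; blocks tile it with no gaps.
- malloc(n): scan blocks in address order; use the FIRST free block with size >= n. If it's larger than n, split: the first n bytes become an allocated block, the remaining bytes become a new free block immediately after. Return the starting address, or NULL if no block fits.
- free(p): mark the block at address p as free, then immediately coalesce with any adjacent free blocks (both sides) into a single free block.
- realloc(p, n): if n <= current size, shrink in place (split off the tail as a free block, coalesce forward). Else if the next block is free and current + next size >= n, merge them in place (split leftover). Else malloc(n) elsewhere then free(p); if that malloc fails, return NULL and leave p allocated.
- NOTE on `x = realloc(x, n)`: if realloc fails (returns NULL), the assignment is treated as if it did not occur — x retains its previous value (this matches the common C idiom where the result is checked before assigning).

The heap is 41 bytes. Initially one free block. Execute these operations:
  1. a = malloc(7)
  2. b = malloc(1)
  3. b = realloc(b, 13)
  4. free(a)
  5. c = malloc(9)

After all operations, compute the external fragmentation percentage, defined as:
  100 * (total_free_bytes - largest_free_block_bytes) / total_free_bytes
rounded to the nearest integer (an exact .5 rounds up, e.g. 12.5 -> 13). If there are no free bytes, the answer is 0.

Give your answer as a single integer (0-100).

Answer: 37

Derivation:
Op 1: a = malloc(7) -> a = 0; heap: [0-6 ALLOC][7-40 FREE]
Op 2: b = malloc(1) -> b = 7; heap: [0-6 ALLOC][7-7 ALLOC][8-40 FREE]
Op 3: b = realloc(b, 13) -> b = 7; heap: [0-6 ALLOC][7-19 ALLOC][20-40 FREE]
Op 4: free(a) -> (freed a); heap: [0-6 FREE][7-19 ALLOC][20-40 FREE]
Op 5: c = malloc(9) -> c = 20; heap: [0-6 FREE][7-19 ALLOC][20-28 ALLOC][29-40 FREE]
Free blocks: [7 12] total_free=19 largest=12 -> 100*(19-12)/19 = 700/19 ≈ 36.842 -> rounds to 37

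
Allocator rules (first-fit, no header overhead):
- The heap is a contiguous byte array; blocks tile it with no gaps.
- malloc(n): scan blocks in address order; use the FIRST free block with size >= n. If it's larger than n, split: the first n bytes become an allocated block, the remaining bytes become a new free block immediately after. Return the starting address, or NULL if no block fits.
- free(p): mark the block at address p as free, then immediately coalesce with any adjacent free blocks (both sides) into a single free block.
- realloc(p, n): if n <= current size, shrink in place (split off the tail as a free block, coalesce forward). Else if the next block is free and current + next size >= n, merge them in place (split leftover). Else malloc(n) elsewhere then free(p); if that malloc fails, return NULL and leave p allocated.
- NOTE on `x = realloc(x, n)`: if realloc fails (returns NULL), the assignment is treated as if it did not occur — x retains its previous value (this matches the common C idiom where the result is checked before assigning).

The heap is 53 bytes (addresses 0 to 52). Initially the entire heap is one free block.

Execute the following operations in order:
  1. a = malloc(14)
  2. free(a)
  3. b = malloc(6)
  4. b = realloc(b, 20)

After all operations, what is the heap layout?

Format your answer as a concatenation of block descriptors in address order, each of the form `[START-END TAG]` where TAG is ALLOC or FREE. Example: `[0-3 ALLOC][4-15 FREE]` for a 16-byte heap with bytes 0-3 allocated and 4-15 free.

Op 1: a = malloc(14) -> a = 0; heap: [0-13 ALLOC][14-52 FREE]
Op 2: free(a) -> (freed a); heap: [0-52 FREE]
Op 3: b = malloc(6) -> b = 0; heap: [0-5 ALLOC][6-52 FREE]
Op 4: b = realloc(b, 20) -> b = 0; heap: [0-19 ALLOC][20-52 FREE]

Answer: [0-19 ALLOC][20-52 FREE]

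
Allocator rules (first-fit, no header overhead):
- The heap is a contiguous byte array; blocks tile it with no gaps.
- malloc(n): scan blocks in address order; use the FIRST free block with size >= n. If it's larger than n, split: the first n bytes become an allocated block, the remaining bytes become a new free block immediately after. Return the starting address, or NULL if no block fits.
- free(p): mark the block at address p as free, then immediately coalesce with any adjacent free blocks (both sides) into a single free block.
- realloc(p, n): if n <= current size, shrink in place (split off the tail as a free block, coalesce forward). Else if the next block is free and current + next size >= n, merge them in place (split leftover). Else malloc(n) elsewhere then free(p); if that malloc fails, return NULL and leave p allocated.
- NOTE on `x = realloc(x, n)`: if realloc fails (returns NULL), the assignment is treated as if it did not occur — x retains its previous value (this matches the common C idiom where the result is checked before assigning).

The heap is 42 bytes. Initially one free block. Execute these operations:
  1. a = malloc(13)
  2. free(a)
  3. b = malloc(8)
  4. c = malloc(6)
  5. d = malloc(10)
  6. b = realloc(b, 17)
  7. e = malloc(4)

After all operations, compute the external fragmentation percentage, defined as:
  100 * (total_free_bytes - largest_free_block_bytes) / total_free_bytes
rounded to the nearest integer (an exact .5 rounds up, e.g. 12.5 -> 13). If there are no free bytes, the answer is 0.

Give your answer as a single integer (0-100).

Op 1: a = malloc(13) -> a = 0; heap: [0-12 ALLOC][13-41 FREE]
Op 2: free(a) -> (freed a); heap: [0-41 FREE]
Op 3: b = malloc(8) -> b = 0; heap: [0-7 ALLOC][8-41 FREE]
Op 4: c = malloc(6) -> c = 8; heap: [0-7 ALLOC][8-13 ALLOC][14-41 FREE]
Op 5: d = malloc(10) -> d = 14; heap: [0-7 ALLOC][8-13 ALLOC][14-23 ALLOC][24-41 FREE]
Op 6: b = realloc(b, 17) -> b = 24; heap: [0-7 FREE][8-13 ALLOC][14-23 ALLOC][24-40 ALLOC][41-41 FREE]
Op 7: e = malloc(4) -> e = 0; heap: [0-3 ALLOC][4-7 FREE][8-13 ALLOC][14-23 ALLOC][24-40 ALLOC][41-41 FREE]
Free blocks: [4 1] total_free=5 largest=4 -> 100*(5-4)/5 = 100/5 = 20

Answer: 20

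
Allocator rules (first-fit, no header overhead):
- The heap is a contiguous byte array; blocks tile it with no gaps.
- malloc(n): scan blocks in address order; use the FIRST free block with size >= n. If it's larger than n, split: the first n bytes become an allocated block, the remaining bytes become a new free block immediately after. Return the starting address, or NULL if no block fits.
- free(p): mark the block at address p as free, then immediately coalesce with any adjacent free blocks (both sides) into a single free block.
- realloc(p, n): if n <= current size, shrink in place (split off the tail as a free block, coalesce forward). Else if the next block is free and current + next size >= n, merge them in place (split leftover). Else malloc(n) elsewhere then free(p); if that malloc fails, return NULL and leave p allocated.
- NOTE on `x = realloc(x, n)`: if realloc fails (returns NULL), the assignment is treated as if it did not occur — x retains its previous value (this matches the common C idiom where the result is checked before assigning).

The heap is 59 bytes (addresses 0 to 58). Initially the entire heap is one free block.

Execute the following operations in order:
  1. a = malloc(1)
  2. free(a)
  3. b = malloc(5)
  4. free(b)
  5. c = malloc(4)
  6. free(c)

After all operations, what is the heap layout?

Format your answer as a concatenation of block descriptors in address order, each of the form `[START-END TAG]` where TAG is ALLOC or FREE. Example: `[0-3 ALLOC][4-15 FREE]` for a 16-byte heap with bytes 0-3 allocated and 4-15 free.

Op 1: a = malloc(1) -> a = 0; heap: [0-0 ALLOC][1-58 FREE]
Op 2: free(a) -> (freed a); heap: [0-58 FREE]
Op 3: b = malloc(5) -> b = 0; heap: [0-4 ALLOC][5-58 FREE]
Op 4: free(b) -> (freed b); heap: [0-58 FREE]
Op 5: c = malloc(4) -> c = 0; heap: [0-3 ALLOC][4-58 FREE]
Op 6: free(c) -> (freed c); heap: [0-58 FREE]

Answer: [0-58 FREE]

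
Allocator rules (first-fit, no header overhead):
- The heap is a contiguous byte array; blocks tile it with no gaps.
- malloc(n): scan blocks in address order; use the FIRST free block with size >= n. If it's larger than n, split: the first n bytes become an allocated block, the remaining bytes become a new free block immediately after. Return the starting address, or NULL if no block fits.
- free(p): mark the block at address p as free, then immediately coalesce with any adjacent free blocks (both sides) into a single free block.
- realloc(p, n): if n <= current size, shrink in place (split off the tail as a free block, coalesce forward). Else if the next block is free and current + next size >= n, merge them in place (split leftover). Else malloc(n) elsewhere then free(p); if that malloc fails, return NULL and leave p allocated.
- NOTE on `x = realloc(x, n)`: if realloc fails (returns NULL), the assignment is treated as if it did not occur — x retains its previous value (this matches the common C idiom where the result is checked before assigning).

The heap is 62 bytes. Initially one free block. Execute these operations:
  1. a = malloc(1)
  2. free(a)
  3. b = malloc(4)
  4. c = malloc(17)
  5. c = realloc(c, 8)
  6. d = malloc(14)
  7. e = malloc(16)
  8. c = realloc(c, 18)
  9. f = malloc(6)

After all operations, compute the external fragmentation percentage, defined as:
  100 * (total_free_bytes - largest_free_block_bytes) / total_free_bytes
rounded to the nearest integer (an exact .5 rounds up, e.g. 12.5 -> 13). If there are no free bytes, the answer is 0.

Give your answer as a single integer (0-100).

Op 1: a = malloc(1) -> a = 0; heap: [0-0 ALLOC][1-61 FREE]
Op 2: free(a) -> (freed a); heap: [0-61 FREE]
Op 3: b = malloc(4) -> b = 0; heap: [0-3 ALLOC][4-61 FREE]
Op 4: c = malloc(17) -> c = 4; heap: [0-3 ALLOC][4-20 ALLOC][21-61 FREE]
Op 5: c = realloc(c, 8) -> c = 4; heap: [0-3 ALLOC][4-11 ALLOC][12-61 FREE]
Op 6: d = malloc(14) -> d = 12; heap: [0-3 ALLOC][4-11 ALLOC][12-25 ALLOC][26-61 FREE]
Op 7: e = malloc(16) -> e = 26; heap: [0-3 ALLOC][4-11 ALLOC][12-25 ALLOC][26-41 ALLOC][42-61 FREE]
Op 8: c = realloc(c, 18) -> c = 42; heap: [0-3 ALLOC][4-11 FREE][12-25 ALLOC][26-41 ALLOC][42-59 ALLOC][60-61 FREE]
Op 9: f = malloc(6) -> f = 4; heap: [0-3 ALLOC][4-9 ALLOC][10-11 FREE][12-25 ALLOC][26-41 ALLOC][42-59 ALLOC][60-61 FREE]
Free blocks: [2 2] total_free=4 largest=2 -> 100*(4-2)/4 = 200/4 = 50

Answer: 50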